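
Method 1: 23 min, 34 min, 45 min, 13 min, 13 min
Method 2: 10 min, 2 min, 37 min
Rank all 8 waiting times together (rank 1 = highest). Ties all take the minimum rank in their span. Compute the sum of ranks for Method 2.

17

Sorted (descending): 45, 37, 34, 23, 13, 13, 10, 2
The 2 values of 13 occupy positions 5–6 → each gets rank 5.
Method 2 values → pooled ranks: 10→7, 2→8, 37→2
Rank sum = 7 + 8 + 2 = 17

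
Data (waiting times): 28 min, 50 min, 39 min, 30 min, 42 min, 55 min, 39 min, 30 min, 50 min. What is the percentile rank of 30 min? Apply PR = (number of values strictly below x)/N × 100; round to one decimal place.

11.1

N = 9.
Strictly below 30: 1. Equal to 30: 2.
PR = 1/9 × 100 = 11.1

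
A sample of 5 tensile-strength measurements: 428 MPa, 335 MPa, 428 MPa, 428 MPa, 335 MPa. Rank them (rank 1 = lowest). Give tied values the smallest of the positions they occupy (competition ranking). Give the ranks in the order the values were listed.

3, 1, 3, 3, 1

Sorted (ascending): 335, 335, 428, 428, 428
The 2 values of 335 occupy positions 1–2 → each gets rank 1.
The 3 values of 428 occupy positions 3–5 → each gets rank 3.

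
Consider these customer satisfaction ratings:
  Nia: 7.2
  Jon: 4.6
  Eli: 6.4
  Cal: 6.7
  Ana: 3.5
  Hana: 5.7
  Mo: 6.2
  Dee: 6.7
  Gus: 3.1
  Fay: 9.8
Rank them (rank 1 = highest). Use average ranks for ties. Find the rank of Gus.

Sorted (descending): 9.8, 7.2, 6.7, 6.7, 6.4, 6.2, 5.7, 4.6, 3.5, 3.1
The 2 values of 6.7 occupy positions 3–4 → average rank (3+4)/2 = 3.5.
Gus has value 3.1 → rank 10.

10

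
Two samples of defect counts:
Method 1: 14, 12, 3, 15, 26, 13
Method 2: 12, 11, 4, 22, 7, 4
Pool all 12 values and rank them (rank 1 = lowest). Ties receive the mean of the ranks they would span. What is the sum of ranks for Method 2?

31.5

Sorted (ascending): 3, 4, 4, 7, 11, 12, 12, 13, 14, 15, 22, 26
The 2 values of 4 occupy positions 2–3 → average rank (2+3)/2 = 2.5.
The 2 values of 12 occupy positions 6–7 → average rank (6+7)/2 = 6.5.
Method 2 values → pooled ranks: 12→6.5, 11→5, 4→2.5, 22→11, 7→4, 4→2.5
Rank sum = 6.5 + 5 + 2.5 + 11 + 4 + 2.5 = 31.5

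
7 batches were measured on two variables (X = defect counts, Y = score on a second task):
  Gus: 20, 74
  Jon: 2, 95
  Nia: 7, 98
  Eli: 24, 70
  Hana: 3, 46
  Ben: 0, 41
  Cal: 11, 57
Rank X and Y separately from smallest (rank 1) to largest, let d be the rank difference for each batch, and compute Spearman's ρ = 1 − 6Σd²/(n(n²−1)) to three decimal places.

0.286

Ranks of variable 1: 6, 2, 4, 7, 3, 1, 5
Ranks of variable 2: 5, 6, 7, 4, 2, 1, 3
d = r₁ − r₂: 1, -4, -3, 3, 1, 0, 2
d²: 1, 16, 9, 9, 1, 0, 4; Σd² = 40
ρ = 1 − 6·40/(7·48) = 1 − 240/336 = 0.286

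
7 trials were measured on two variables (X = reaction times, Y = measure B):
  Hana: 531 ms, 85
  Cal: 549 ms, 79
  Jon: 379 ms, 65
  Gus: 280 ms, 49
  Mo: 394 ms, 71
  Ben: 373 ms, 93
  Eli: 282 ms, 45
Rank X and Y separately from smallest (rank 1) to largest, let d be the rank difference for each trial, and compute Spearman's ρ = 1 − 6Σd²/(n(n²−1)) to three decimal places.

0.571

Ranks of variable 1: 6, 7, 4, 1, 5, 3, 2
Ranks of variable 2: 6, 5, 3, 2, 4, 7, 1
d = r₁ − r₂: 0, 2, 1, -1, 1, -4, 1
d²: 0, 4, 1, 1, 1, 16, 1; Σd² = 24
ρ = 1 − 6·24/(7·48) = 1 − 144/336 = 0.571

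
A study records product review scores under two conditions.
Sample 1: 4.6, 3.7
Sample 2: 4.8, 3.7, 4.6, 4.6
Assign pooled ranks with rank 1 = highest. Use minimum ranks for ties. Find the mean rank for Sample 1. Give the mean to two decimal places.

Sorted (descending): 4.8, 4.6, 4.6, 4.6, 3.7, 3.7
The 3 values of 4.6 occupy positions 2–4 → each gets rank 2.
The 2 values of 3.7 occupy positions 5–6 → each gets rank 5.
Sample 1 values → pooled ranks: 4.6→2, 3.7→5
Mean rank = (2 + 5) / 2 = 3.50

3.50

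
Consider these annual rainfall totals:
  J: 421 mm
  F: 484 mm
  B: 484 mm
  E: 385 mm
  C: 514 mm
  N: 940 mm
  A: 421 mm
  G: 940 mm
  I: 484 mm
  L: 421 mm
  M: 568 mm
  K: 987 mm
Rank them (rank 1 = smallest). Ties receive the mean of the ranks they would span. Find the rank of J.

3

Sorted (ascending): 385, 421, 421, 421, 484, 484, 484, 514, 568, 940, 940, 987
The 3 values of 421 occupy positions 2–4 → average rank 3.
The 3 values of 484 occupy positions 5–7 → average rank 6.
The 2 values of 940 occupy positions 10–11 → average rank (10+11)/2 = 10.5.
J has value 421 mm → rank 3.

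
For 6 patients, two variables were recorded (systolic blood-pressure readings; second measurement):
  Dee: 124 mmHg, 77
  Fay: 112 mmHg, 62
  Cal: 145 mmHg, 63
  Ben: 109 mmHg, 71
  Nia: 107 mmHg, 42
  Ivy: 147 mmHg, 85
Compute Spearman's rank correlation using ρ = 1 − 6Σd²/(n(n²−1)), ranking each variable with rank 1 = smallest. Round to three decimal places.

0.714

Ranks of variable 1: 4, 3, 5, 2, 1, 6
Ranks of variable 2: 5, 2, 3, 4, 1, 6
d = r₁ − r₂: -1, 1, 2, -2, 0, 0
d²: 1, 1, 4, 4, 0, 0; Σd² = 10
ρ = 1 − 6·10/(6·35) = 1 − 60/210 = 0.714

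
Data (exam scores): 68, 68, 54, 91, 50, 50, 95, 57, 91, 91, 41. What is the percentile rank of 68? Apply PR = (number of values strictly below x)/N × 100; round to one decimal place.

45.5

N = 11.
Strictly below 68: 5. Equal to 68: 2.
PR = 5/11 × 100 = 45.5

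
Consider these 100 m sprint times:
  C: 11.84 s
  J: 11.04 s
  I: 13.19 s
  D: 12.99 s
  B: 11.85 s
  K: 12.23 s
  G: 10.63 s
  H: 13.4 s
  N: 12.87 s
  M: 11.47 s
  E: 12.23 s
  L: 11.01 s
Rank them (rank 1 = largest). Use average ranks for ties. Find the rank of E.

5.5

Sorted (descending): 13.4, 13.19, 12.99, 12.87, 12.23, 12.23, 11.85, 11.84, 11.47, 11.04, 11.01, 10.63
The 2 values of 12.23 occupy positions 5–6 → average rank (5+6)/2 = 5.5.
E has value 12.23 s → rank 5.5.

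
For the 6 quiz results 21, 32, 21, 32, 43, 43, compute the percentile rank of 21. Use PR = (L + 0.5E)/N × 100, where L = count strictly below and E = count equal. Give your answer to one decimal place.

N = 6.
Strictly below 21: 0. Equal to 21: 2.
PR = (0 + 0.5·2)/6 × 100 = 16.7

16.7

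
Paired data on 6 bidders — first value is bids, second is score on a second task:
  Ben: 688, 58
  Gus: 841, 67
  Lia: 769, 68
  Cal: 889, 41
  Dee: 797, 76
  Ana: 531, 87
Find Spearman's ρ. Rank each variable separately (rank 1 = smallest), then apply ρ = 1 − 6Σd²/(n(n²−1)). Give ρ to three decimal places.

-0.600

Ranks of variable 1: 2, 5, 3, 6, 4, 1
Ranks of variable 2: 2, 3, 4, 1, 5, 6
d = r₁ − r₂: 0, 2, -1, 5, -1, -5
d²: 0, 4, 1, 25, 1, 25; Σd² = 56
ρ = 1 − 6·56/(6·35) = 1 − 336/210 = -0.600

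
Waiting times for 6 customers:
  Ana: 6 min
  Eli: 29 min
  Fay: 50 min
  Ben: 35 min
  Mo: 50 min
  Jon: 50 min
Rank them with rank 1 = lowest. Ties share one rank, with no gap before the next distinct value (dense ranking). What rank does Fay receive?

Sorted (ascending): 6, 29, 35, 50, 50, 50
The 3 values of 50 share dense rank 4.
Remaining distinct values take the next consecutive integers.
Fay has value 50 min → rank 4.

4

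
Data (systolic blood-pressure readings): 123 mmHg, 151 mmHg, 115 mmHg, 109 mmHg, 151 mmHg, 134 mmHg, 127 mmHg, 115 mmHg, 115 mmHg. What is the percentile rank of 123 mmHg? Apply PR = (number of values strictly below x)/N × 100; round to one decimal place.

N = 9.
Strictly below 123: 4. Equal to 123: 1.
PR = 4/9 × 100 = 44.4

44.4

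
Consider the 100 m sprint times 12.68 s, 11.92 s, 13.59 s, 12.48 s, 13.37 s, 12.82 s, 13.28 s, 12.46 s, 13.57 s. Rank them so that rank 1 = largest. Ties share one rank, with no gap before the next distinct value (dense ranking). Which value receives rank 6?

Sorted (descending): 13.59, 13.57, 13.37, 13.28, 12.82, 12.68, 12.48, 12.46, 11.92
No ties — each value takes its position as its rank.
Rank 6 → value 12.68.

12.68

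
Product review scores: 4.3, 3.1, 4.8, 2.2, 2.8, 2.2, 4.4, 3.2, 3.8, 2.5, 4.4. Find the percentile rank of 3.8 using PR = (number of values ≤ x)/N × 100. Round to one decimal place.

63.6

N = 11.
Strictly below 3.8: 6. Equal to 3.8: 1.
PR = 7/11 × 100 = 63.6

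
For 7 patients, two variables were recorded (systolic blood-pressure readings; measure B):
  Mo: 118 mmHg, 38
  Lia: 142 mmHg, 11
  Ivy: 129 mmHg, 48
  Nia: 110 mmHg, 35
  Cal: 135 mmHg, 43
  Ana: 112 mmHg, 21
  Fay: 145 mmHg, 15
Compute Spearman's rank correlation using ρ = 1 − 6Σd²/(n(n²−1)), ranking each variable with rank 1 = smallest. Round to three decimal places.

-0.321

Ranks of variable 1: 3, 6, 4, 1, 5, 2, 7
Ranks of variable 2: 5, 1, 7, 4, 6, 3, 2
d = r₁ − r₂: -2, 5, -3, -3, -1, -1, 5
d²: 4, 25, 9, 9, 1, 1, 25; Σd² = 74
ρ = 1 − 6·74/(7·48) = 1 − 444/336 = -0.321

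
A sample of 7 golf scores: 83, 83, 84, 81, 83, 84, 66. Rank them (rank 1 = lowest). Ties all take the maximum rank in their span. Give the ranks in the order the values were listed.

5, 5, 7, 2, 5, 7, 1

Sorted (ascending): 66, 81, 83, 83, 83, 84, 84
The 3 values of 83 occupy positions 3–5 → each gets rank 5.
The 2 values of 84 occupy positions 6–7 → each gets rank 7.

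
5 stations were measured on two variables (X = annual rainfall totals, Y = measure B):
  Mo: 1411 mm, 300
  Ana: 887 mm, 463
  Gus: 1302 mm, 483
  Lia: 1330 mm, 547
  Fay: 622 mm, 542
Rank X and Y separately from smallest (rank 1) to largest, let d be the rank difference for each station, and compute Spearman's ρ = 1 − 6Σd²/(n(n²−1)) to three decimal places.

-0.300

Ranks of variable 1: 5, 2, 3, 4, 1
Ranks of variable 2: 1, 2, 3, 5, 4
d = r₁ − r₂: 4, 0, 0, -1, -3
d²: 16, 0, 0, 1, 9; Σd² = 26
ρ = 1 − 6·26/(5·24) = 1 − 156/120 = -0.300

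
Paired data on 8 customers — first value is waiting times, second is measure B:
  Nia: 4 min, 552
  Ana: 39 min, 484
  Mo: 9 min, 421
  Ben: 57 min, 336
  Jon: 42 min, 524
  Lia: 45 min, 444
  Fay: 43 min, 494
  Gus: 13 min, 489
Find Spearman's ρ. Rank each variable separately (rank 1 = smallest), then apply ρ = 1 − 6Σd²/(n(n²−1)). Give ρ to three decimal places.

Ranks of variable 1: 1, 4, 2, 8, 5, 7, 6, 3
Ranks of variable 2: 8, 4, 2, 1, 7, 3, 6, 5
d = r₁ − r₂: -7, 0, 0, 7, -2, 4, 0, -2
d²: 49, 0, 0, 49, 4, 16, 0, 4; Σd² = 122
ρ = 1 − 6·122/(8·63) = 1 − 732/504 = -0.452

-0.452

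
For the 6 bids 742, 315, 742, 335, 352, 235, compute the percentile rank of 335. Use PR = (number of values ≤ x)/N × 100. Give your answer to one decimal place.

N = 6.
Strictly below 335: 2. Equal to 335: 1.
PR = 3/6 × 100 = 50.0

50.0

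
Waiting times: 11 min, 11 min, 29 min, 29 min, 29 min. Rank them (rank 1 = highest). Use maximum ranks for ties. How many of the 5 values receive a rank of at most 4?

3

Sorted (descending): 29, 29, 29, 11, 11
The 3 values of 29 occupy positions 1–3 → each gets rank 3.
The 2 values of 11 occupy positions 4–5 → each gets rank 5.
Ranks ≤ 4: {3, 3, 3} → 3 values.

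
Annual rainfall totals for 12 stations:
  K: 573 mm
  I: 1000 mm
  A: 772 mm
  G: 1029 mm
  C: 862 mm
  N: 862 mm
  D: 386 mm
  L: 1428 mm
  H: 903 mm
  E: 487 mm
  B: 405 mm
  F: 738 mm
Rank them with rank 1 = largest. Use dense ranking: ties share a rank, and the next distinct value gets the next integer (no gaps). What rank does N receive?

Sorted (descending): 1428, 1029, 1000, 903, 862, 862, 772, 738, 573, 487, 405, 386
The 2 values of 862 share dense rank 5.
Remaining distinct values take the next consecutive integers.
N has value 862 mm → rank 5.

5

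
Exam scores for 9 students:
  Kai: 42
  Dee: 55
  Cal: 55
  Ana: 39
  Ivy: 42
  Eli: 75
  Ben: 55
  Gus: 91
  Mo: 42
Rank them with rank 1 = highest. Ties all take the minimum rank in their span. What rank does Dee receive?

3

Sorted (descending): 91, 75, 55, 55, 55, 42, 42, 42, 39
The 3 values of 55 occupy positions 3–5 → each gets rank 3.
The 3 values of 42 occupy positions 6–8 → each gets rank 6.
Dee has value 55 → rank 3.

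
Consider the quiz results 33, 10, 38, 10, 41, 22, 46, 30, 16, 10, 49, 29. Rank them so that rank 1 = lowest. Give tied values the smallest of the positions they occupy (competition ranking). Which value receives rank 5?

22

Sorted (ascending): 10, 10, 10, 16, 22, 29, 30, 33, 38, 41, 46, 49
The 3 values of 10 occupy positions 1–3 → each gets rank 1.
Rank 5 → value 22.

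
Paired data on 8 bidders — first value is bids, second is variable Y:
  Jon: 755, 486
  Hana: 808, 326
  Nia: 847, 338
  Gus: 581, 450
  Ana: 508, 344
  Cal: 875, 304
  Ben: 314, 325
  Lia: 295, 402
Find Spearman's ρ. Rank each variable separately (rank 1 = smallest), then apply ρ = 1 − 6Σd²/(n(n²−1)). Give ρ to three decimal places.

-0.357

Ranks of variable 1: 5, 6, 7, 4, 3, 8, 2, 1
Ranks of variable 2: 8, 3, 4, 7, 5, 1, 2, 6
d = r₁ − r₂: -3, 3, 3, -3, -2, 7, 0, -5
d²: 9, 9, 9, 9, 4, 49, 0, 25; Σd² = 114
ρ = 1 − 6·114/(8·63) = 1 − 684/504 = -0.357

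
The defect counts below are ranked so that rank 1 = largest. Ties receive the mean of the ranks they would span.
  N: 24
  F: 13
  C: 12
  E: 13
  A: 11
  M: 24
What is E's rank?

3.5

Sorted (descending): 24, 24, 13, 13, 12, 11
The 2 values of 24 occupy positions 1–2 → average rank (1+2)/2 = 1.5.
The 2 values of 13 occupy positions 3–4 → average rank (3+4)/2 = 3.5.
E has value 13 → rank 3.5.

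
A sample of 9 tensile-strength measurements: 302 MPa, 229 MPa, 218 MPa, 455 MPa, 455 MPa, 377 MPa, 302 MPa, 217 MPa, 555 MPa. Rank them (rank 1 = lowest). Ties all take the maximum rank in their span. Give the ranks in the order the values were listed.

Sorted (ascending): 217, 218, 229, 302, 302, 377, 455, 455, 555
The 2 values of 302 occupy positions 4–5 → each gets rank 5.
The 2 values of 455 occupy positions 7–8 → each gets rank 8.

5, 3, 2, 8, 8, 6, 5, 1, 9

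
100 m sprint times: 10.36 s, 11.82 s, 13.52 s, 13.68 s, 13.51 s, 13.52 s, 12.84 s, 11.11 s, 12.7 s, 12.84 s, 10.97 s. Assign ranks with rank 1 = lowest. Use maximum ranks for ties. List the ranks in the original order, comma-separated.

Sorted (ascending): 10.36, 10.97, 11.11, 11.82, 12.7, 12.84, 12.84, 13.51, 13.52, 13.52, 13.68
The 2 values of 12.84 occupy positions 6–7 → each gets rank 7.
The 2 values of 13.52 occupy positions 9–10 → each gets rank 10.

1, 4, 10, 11, 8, 10, 7, 3, 5, 7, 2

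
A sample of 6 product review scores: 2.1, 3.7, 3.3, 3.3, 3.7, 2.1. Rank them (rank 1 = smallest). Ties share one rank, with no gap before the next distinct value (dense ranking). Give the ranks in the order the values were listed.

Sorted (ascending): 2.1, 2.1, 3.3, 3.3, 3.7, 3.7
The 2 values of 2.1 share dense rank 1.
The 2 values of 3.3 share dense rank 2.
The 2 values of 3.7 share dense rank 3.

1, 3, 2, 2, 3, 1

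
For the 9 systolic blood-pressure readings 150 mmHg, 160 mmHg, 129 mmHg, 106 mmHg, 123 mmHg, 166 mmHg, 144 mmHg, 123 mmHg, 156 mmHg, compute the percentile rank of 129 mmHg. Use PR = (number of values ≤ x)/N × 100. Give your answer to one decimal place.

N = 9.
Strictly below 129: 3. Equal to 129: 1.
PR = 4/9 × 100 = 44.4

44.4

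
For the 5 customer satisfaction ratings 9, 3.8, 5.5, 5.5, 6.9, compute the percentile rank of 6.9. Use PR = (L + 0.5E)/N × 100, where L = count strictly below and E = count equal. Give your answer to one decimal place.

N = 5.
Strictly below 6.9: 3. Equal to 6.9: 1.
PR = (3 + 0.5·1)/5 × 100 = 70.0

70.0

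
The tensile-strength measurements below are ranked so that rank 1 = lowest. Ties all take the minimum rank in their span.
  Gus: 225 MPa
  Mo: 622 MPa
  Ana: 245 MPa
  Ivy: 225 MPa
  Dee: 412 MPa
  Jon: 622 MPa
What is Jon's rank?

Sorted (ascending): 225, 225, 245, 412, 622, 622
The 2 values of 225 occupy positions 1–2 → each gets rank 1.
The 2 values of 622 occupy positions 5–6 → each gets rank 5.
Jon has value 622 MPa → rank 5.

5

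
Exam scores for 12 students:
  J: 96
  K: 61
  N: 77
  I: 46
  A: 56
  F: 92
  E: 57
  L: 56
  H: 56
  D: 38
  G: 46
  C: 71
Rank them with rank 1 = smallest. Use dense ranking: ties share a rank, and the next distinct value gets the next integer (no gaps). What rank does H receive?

3

Sorted (ascending): 38, 46, 46, 56, 56, 56, 57, 61, 71, 77, 92, 96
The 2 values of 46 share dense rank 2.
The 3 values of 56 share dense rank 3.
Remaining distinct values take the next consecutive integers.
H has value 56 → rank 3.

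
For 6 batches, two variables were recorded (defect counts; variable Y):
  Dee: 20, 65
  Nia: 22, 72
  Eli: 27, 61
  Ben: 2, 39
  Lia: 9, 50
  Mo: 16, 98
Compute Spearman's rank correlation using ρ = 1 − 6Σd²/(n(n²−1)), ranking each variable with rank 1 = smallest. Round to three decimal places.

0.486

Ranks of variable 1: 4, 5, 6, 1, 2, 3
Ranks of variable 2: 4, 5, 3, 1, 2, 6
d = r₁ − r₂: 0, 0, 3, 0, 0, -3
d²: 0, 0, 9, 0, 0, 9; Σd² = 18
ρ = 1 − 6·18/(6·35) = 1 − 108/210 = 0.486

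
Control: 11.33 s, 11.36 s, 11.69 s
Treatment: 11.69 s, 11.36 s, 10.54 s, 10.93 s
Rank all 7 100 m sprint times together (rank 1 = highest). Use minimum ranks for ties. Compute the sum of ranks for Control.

Sorted (descending): 11.69, 11.69, 11.36, 11.36, 11.33, 10.93, 10.54
The 2 values of 11.69 occupy positions 1–2 → each gets rank 1.
The 2 values of 11.36 occupy positions 3–4 → each gets rank 3.
Control values → pooled ranks: 11.33→5, 11.36→3, 11.69→1
Rank sum = 5 + 3 + 1 = 9

9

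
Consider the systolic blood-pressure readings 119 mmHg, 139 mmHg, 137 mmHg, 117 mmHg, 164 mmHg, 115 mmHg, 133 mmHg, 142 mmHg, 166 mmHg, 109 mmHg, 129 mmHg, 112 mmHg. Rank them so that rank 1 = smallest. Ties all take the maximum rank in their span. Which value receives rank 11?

164

Sorted (ascending): 109, 112, 115, 117, 119, 129, 133, 137, 139, 142, 164, 166
No ties — each value takes its position as its rank.
Rank 11 → value 164.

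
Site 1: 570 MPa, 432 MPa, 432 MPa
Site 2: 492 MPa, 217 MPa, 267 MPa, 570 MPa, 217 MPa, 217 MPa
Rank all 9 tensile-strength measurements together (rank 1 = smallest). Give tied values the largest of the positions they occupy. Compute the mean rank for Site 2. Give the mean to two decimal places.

4.83

Sorted (ascending): 217, 217, 217, 267, 432, 432, 492, 570, 570
The 3 values of 217 occupy positions 1–3 → each gets rank 3.
The 2 values of 432 occupy positions 5–6 → each gets rank 6.
The 2 values of 570 occupy positions 8–9 → each gets rank 9.
Site 2 values → pooled ranks: 492→7, 217→3, 267→4, 570→9, 217→3, 217→3
Mean rank = (7 + 3 + 4 + 9 + 3 + 3) / 6 = 4.83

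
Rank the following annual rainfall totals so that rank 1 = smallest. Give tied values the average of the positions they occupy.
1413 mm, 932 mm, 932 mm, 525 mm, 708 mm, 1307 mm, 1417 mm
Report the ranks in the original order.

Sorted (ascending): 525, 708, 932, 932, 1307, 1413, 1417
The 2 values of 932 occupy positions 3–4 → average rank (3+4)/2 = 3.5.

6, 3.5, 3.5, 1, 2, 5, 7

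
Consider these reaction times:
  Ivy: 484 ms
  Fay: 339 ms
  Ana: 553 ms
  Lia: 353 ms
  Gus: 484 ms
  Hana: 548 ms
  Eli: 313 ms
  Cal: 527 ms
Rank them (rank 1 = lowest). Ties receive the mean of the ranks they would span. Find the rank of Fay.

2

Sorted (ascending): 313, 339, 353, 484, 484, 527, 548, 553
The 2 values of 484 occupy positions 4–5 → average rank (4+5)/2 = 4.5.
Fay has value 339 ms → rank 2.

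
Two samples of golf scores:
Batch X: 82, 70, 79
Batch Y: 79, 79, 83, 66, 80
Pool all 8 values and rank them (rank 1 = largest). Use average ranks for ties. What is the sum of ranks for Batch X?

Sorted (descending): 83, 82, 80, 79, 79, 79, 70, 66
The 3 values of 79 occupy positions 4–6 → average rank 5.
Batch X values → pooled ranks: 82→2, 70→7, 79→5
Rank sum = 2 + 7 + 5 = 14

14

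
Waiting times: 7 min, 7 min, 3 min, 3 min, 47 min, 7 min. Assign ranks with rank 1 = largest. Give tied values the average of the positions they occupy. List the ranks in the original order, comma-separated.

3, 3, 5.5, 5.5, 1, 3

Sorted (descending): 47, 7, 7, 7, 3, 3
The 3 values of 7 occupy positions 2–4 → average rank 3.
The 2 values of 3 occupy positions 5–6 → average rank (5+6)/2 = 5.5.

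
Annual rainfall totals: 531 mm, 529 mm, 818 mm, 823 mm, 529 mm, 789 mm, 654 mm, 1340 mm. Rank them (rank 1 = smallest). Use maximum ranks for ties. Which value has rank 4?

654

Sorted (ascending): 529, 529, 531, 654, 789, 818, 823, 1340
The 2 values of 529 occupy positions 1–2 → each gets rank 2.
Rank 4 → value 654.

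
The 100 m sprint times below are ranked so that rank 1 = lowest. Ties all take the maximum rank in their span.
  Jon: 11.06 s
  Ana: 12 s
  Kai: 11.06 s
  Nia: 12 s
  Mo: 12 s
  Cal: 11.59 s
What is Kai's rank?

2

Sorted (ascending): 11.06, 11.06, 11.59, 12, 12, 12
The 2 values of 11.06 occupy positions 1–2 → each gets rank 2.
The 3 values of 12 occupy positions 4–6 → each gets rank 6.
Kai has value 11.06 s → rank 2.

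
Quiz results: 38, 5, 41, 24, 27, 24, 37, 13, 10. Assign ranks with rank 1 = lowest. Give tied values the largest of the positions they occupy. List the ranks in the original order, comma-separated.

8, 1, 9, 5, 6, 5, 7, 3, 2

Sorted (ascending): 5, 10, 13, 24, 24, 27, 37, 38, 41
The 2 values of 24 occupy positions 4–5 → each gets rank 5.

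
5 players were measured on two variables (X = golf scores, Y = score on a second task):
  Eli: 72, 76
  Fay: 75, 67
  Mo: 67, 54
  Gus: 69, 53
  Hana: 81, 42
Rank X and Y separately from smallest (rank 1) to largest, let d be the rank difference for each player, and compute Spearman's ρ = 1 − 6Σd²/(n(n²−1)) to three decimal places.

Ranks of variable 1: 3, 4, 1, 2, 5
Ranks of variable 2: 5, 4, 3, 2, 1
d = r₁ − r₂: -2, 0, -2, 0, 4
d²: 4, 0, 4, 0, 16; Σd² = 24
ρ = 1 − 6·24/(5·24) = 1 − 144/120 = -0.200

-0.200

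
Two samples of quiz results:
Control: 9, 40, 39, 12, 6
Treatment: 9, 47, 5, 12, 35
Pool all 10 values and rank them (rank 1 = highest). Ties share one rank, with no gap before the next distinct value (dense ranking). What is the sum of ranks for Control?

Sorted (descending): 47, 40, 39, 35, 12, 12, 9, 9, 6, 5
The 2 values of 12 share dense rank 5.
The 2 values of 9 share dense rank 6.
Remaining distinct values take the next consecutive integers.
Control values → pooled ranks: 9→6, 40→2, 39→3, 12→5, 6→7
Rank sum = 6 + 2 + 3 + 5 + 7 = 23

23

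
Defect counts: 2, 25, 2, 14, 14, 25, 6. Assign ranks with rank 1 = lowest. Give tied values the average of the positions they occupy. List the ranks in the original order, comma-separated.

1.5, 6.5, 1.5, 4.5, 4.5, 6.5, 3

Sorted (ascending): 2, 2, 6, 14, 14, 25, 25
The 2 values of 2 occupy positions 1–2 → average rank (1+2)/2 = 1.5.
The 2 values of 14 occupy positions 4–5 → average rank (4+5)/2 = 4.5.
The 2 values of 25 occupy positions 6–7 → average rank (6+7)/2 = 6.5.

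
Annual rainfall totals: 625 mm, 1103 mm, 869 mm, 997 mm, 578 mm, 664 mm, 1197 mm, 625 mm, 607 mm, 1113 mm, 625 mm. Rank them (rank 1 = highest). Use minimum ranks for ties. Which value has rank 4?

997

Sorted (descending): 1197, 1113, 1103, 997, 869, 664, 625, 625, 625, 607, 578
The 3 values of 625 occupy positions 7–9 → each gets rank 7.
Rank 4 → value 997.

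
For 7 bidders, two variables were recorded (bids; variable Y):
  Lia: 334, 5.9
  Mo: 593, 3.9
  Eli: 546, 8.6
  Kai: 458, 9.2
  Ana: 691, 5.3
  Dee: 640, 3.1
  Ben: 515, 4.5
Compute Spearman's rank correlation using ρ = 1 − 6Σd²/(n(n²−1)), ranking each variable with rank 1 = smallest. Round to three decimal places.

-0.571

Ranks of variable 1: 1, 5, 4, 2, 7, 6, 3
Ranks of variable 2: 5, 2, 6, 7, 4, 1, 3
d = r₁ − r₂: -4, 3, -2, -5, 3, 5, 0
d²: 16, 9, 4, 25, 9, 25, 0; Σd² = 88
ρ = 1 − 6·88/(7·48) = 1 − 528/336 = -0.571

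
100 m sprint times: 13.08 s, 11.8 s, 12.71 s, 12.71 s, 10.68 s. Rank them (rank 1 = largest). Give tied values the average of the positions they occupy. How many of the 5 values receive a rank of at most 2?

1

Sorted (descending): 13.08, 12.71, 12.71, 11.8, 10.68
The 2 values of 12.71 occupy positions 2–3 → average rank (2+3)/2 = 2.5.
Ranks ≤ 2: {1} → 1 value.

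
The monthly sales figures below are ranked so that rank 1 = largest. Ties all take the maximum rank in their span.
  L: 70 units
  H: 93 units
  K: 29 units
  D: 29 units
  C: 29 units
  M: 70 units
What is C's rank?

6

Sorted (descending): 93, 70, 70, 29, 29, 29
The 2 values of 70 occupy positions 2–3 → each gets rank 3.
The 3 values of 29 occupy positions 4–6 → each gets rank 6.
C has value 29 units → rank 6.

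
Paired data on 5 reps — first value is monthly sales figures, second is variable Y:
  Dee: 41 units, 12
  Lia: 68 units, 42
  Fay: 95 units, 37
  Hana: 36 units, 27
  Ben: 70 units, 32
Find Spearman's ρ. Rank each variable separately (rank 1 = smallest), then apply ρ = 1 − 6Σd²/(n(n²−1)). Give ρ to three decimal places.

Ranks of variable 1: 2, 3, 5, 1, 4
Ranks of variable 2: 1, 5, 4, 2, 3
d = r₁ − r₂: 1, -2, 1, -1, 1
d²: 1, 4, 1, 1, 1; Σd² = 8
ρ = 1 − 6·8/(5·24) = 1 − 48/120 = 0.600

0.600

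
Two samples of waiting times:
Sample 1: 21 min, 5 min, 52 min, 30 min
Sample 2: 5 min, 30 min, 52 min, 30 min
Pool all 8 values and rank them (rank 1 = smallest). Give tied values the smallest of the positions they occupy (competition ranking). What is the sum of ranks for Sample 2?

Sorted (ascending): 5, 5, 21, 30, 30, 30, 52, 52
The 2 values of 5 occupy positions 1–2 → each gets rank 1.
The 3 values of 30 occupy positions 4–6 → each gets rank 4.
The 2 values of 52 occupy positions 7–8 → each gets rank 7.
Sample 2 values → pooled ranks: 5→1, 30→4, 52→7, 30→4
Rank sum = 1 + 4 + 7 + 4 = 16

16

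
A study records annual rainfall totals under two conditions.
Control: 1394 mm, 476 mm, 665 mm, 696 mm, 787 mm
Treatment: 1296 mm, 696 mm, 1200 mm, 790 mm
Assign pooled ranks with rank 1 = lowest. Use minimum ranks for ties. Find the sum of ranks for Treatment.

Sorted (ascending): 476, 665, 696, 696, 787, 790, 1200, 1296, 1394
The 2 values of 696 occupy positions 3–4 → each gets rank 3.
Treatment values → pooled ranks: 1296→8, 696→3, 1200→7, 790→6
Rank sum = 8 + 3 + 7 + 6 = 24

24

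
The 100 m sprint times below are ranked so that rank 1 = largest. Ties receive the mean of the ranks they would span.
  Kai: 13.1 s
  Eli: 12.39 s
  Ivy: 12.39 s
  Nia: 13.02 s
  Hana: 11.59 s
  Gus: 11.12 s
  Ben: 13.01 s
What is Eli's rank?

4.5

Sorted (descending): 13.1, 13.02, 13.01, 12.39, 12.39, 11.59, 11.12
The 2 values of 12.39 occupy positions 4–5 → average rank (4+5)/2 = 4.5.
Eli has value 12.39 s → rank 4.5.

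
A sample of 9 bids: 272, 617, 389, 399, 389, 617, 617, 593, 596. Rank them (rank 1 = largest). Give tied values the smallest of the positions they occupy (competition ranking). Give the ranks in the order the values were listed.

9, 1, 7, 6, 7, 1, 1, 5, 4

Sorted (descending): 617, 617, 617, 596, 593, 399, 389, 389, 272
The 3 values of 617 occupy positions 1–3 → each gets rank 1.
The 2 values of 389 occupy positions 7–8 → each gets rank 7.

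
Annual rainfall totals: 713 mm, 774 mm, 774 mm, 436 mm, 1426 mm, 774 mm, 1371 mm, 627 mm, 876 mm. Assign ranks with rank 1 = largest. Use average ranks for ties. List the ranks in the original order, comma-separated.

Sorted (descending): 1426, 1371, 876, 774, 774, 774, 713, 627, 436
The 3 values of 774 occupy positions 4–6 → average rank 5.

7, 5, 5, 9, 1, 5, 2, 8, 3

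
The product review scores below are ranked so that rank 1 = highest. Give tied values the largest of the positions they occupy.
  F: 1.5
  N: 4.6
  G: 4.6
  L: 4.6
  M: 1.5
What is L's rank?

3

Sorted (descending): 4.6, 4.6, 4.6, 1.5, 1.5
The 3 values of 4.6 occupy positions 1–3 → each gets rank 3.
The 2 values of 1.5 occupy positions 4–5 → each gets rank 5.
L has value 4.6 → rank 3.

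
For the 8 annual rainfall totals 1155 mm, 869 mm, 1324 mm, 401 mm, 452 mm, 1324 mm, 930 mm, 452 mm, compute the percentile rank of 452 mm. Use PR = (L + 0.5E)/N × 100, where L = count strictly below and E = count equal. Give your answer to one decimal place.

25.0

N = 8.
Strictly below 452: 1. Equal to 452: 2.
PR = (1 + 0.5·2)/8 × 100 = 25.0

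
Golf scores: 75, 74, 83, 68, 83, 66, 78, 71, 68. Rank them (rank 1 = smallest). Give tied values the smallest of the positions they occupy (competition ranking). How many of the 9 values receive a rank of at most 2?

Sorted (ascending): 66, 68, 68, 71, 74, 75, 78, 83, 83
The 2 values of 68 occupy positions 2–3 → each gets rank 2.
The 2 values of 83 occupy positions 8–9 → each gets rank 8.
Ranks ≤ 2: {1, 2, 2} → 3 values.

3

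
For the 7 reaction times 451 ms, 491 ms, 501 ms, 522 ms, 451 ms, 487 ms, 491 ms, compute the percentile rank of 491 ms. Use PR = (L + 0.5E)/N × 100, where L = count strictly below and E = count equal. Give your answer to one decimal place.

N = 7.
Strictly below 491: 3. Equal to 491: 2.
PR = (3 + 0.5·2)/7 × 100 = 57.1

57.1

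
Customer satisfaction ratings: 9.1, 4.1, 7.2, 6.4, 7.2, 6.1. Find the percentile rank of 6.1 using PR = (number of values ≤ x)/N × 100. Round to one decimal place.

33.3

N = 6.
Strictly below 6.1: 1. Equal to 6.1: 1.
PR = 2/6 × 100 = 33.3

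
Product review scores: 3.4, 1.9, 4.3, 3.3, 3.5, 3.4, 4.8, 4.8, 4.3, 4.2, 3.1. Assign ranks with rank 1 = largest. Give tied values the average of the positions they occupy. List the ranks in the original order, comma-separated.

Sorted (descending): 4.8, 4.8, 4.3, 4.3, 4.2, 3.5, 3.4, 3.4, 3.3, 3.1, 1.9
The 2 values of 4.8 occupy positions 1–2 → average rank (1+2)/2 = 1.5.
The 2 values of 4.3 occupy positions 3–4 → average rank (3+4)/2 = 3.5.
The 2 values of 3.4 occupy positions 7–8 → average rank (7+8)/2 = 7.5.

7.5, 11, 3.5, 9, 6, 7.5, 1.5, 1.5, 3.5, 5, 10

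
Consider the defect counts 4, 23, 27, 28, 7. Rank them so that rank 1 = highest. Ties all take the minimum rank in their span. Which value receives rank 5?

4

Sorted (descending): 28, 27, 23, 7, 4
No ties — each value takes its position as its rank.
Rank 5 → value 4.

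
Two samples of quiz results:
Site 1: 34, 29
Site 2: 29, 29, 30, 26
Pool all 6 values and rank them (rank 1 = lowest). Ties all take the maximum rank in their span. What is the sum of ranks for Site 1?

Sorted (ascending): 26, 29, 29, 29, 30, 34
The 3 values of 29 occupy positions 2–4 → each gets rank 4.
Site 1 values → pooled ranks: 34→6, 29→4
Rank sum = 6 + 4 = 10

10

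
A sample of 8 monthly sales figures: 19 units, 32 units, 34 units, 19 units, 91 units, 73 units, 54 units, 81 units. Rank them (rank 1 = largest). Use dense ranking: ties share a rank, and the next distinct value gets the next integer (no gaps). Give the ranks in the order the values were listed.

Sorted (descending): 91, 81, 73, 54, 34, 32, 19, 19
The 2 values of 19 share dense rank 7.
Remaining distinct values take the next consecutive integers.

7, 6, 5, 7, 1, 3, 4, 2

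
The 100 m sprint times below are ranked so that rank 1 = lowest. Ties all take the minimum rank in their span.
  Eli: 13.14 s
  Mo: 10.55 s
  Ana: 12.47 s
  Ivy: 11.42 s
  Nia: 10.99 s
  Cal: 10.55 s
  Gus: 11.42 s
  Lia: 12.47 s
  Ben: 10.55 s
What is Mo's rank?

Sorted (ascending): 10.55, 10.55, 10.55, 10.99, 11.42, 11.42, 12.47, 12.47, 13.14
The 3 values of 10.55 occupy positions 1–3 → each gets rank 1.
The 2 values of 11.42 occupy positions 5–6 → each gets rank 5.
The 2 values of 12.47 occupy positions 7–8 → each gets rank 7.
Mo has value 10.55 s → rank 1.

1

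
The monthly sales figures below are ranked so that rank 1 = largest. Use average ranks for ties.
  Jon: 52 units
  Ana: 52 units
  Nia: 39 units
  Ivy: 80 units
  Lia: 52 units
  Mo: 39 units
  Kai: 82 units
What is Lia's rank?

4

Sorted (descending): 82, 80, 52, 52, 52, 39, 39
The 3 values of 52 occupy positions 3–5 → average rank 4.
The 2 values of 39 occupy positions 6–7 → average rank (6+7)/2 = 6.5.
Lia has value 52 units → rank 4.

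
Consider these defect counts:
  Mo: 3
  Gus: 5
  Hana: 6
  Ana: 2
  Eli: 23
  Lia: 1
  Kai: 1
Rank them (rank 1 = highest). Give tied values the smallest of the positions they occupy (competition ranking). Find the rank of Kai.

6

Sorted (descending): 23, 6, 5, 3, 2, 1, 1
The 2 values of 1 occupy positions 6–7 → each gets rank 6.
Kai has value 1 → rank 6.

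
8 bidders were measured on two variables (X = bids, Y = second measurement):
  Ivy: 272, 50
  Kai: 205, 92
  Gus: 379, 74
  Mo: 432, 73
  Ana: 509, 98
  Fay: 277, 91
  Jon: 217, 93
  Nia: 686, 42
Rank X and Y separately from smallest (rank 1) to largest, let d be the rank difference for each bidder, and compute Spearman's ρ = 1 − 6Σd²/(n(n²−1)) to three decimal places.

-0.333

Ranks of variable 1: 3, 1, 5, 6, 7, 4, 2, 8
Ranks of variable 2: 2, 6, 4, 3, 8, 5, 7, 1
d = r₁ − r₂: 1, -5, 1, 3, -1, -1, -5, 7
d²: 1, 25, 1, 9, 1, 1, 25, 49; Σd² = 112
ρ = 1 − 6·112/(8·63) = 1 − 672/504 = -0.333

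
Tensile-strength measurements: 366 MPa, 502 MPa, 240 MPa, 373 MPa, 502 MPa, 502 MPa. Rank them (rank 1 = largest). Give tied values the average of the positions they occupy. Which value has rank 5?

366

Sorted (descending): 502, 502, 502, 373, 366, 240
The 3 values of 502 occupy positions 1–3 → average rank 2.
Rank 5 → value 366.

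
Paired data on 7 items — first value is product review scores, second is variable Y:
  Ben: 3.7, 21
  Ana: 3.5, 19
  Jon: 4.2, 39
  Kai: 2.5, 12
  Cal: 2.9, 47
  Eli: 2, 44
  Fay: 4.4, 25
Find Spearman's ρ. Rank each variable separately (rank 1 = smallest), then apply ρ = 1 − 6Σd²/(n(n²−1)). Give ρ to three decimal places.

Ranks of variable 1: 5, 4, 6, 2, 3, 1, 7
Ranks of variable 2: 3, 2, 5, 1, 7, 6, 4
d = r₁ − r₂: 2, 2, 1, 1, -4, -5, 3
d²: 4, 4, 1, 1, 16, 25, 9; Σd² = 60
ρ = 1 − 6·60/(7·48) = 1 − 360/336 = -0.071

-0.071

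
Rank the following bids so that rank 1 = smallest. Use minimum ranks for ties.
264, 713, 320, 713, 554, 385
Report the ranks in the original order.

1, 5, 2, 5, 4, 3

Sorted (ascending): 264, 320, 385, 554, 713, 713
The 2 values of 713 occupy positions 5–6 → each gets rank 5.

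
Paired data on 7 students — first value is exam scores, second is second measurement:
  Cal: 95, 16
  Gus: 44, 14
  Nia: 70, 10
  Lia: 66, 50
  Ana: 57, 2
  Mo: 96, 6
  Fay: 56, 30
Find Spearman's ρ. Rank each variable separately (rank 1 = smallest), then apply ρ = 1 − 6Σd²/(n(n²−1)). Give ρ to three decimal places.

-0.214

Ranks of variable 1: 6, 1, 5, 4, 3, 7, 2
Ranks of variable 2: 5, 4, 3, 7, 1, 2, 6
d = r₁ − r₂: 1, -3, 2, -3, 2, 5, -4
d²: 1, 9, 4, 9, 4, 25, 16; Σd² = 68
ρ = 1 − 6·68/(7·48) = 1 − 408/336 = -0.214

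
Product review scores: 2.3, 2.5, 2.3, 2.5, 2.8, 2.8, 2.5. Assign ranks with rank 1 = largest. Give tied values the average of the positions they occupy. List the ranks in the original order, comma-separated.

6.5, 4, 6.5, 4, 1.5, 1.5, 4

Sorted (descending): 2.8, 2.8, 2.5, 2.5, 2.5, 2.3, 2.3
The 2 values of 2.8 occupy positions 1–2 → average rank (1+2)/2 = 1.5.
The 3 values of 2.5 occupy positions 3–5 → average rank 4.
The 2 values of 2.3 occupy positions 6–7 → average rank (6+7)/2 = 6.5.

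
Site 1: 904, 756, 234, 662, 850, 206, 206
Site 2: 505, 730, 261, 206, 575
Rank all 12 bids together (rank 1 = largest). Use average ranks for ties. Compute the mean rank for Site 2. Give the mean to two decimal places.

Sorted (descending): 904, 850, 756, 730, 662, 575, 505, 261, 234, 206, 206, 206
The 3 values of 206 occupy positions 10–12 → average rank 11.
Site 2 values → pooled ranks: 505→7, 730→4, 261→8, 206→11, 575→6
Mean rank = (7 + 4 + 8 + 11 + 6) / 5 = 7.20

7.20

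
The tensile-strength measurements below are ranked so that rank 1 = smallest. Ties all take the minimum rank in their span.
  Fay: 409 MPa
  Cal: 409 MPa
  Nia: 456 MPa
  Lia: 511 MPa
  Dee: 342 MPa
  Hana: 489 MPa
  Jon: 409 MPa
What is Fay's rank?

Sorted (ascending): 342, 409, 409, 409, 456, 489, 511
The 3 values of 409 occupy positions 2–4 → each gets rank 2.
Fay has value 409 MPa → rank 2.

2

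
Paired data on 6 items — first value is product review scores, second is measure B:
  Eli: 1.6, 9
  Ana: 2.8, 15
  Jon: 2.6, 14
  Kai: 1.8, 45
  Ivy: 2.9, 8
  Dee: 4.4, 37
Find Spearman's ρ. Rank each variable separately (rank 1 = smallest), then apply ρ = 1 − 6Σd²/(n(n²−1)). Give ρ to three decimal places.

Ranks of variable 1: 1, 4, 3, 2, 5, 6
Ranks of variable 2: 2, 4, 3, 6, 1, 5
d = r₁ − r₂: -1, 0, 0, -4, 4, 1
d²: 1, 0, 0, 16, 16, 1; Σd² = 34
ρ = 1 − 6·34/(6·35) = 1 − 204/210 = 0.029

0.029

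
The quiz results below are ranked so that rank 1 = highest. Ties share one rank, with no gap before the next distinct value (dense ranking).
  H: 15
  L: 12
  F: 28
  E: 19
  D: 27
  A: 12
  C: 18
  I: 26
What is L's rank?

Sorted (descending): 28, 27, 26, 19, 18, 15, 12, 12
The 2 values of 12 share dense rank 7.
Remaining distinct values take the next consecutive integers.
L has value 12 → rank 7.

7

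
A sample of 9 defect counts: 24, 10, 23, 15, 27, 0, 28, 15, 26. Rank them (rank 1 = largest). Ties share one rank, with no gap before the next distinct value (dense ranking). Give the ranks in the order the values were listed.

4, 7, 5, 6, 2, 8, 1, 6, 3

Sorted (descending): 28, 27, 26, 24, 23, 15, 15, 10, 0
The 2 values of 15 share dense rank 6.
Remaining distinct values take the next consecutive integers.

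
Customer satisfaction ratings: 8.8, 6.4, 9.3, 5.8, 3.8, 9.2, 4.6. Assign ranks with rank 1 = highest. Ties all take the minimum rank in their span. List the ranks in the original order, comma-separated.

3, 4, 1, 5, 7, 2, 6

Sorted (descending): 9.3, 9.2, 8.8, 6.4, 5.8, 4.6, 3.8
No ties — each value takes its position as its rank.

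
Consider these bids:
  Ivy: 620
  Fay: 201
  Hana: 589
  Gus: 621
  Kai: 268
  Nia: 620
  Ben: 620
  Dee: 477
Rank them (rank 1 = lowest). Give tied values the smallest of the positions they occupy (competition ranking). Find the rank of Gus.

Sorted (ascending): 201, 268, 477, 589, 620, 620, 620, 621
The 3 values of 620 occupy positions 5–7 → each gets rank 5.
Gus has value 621 → rank 8.

8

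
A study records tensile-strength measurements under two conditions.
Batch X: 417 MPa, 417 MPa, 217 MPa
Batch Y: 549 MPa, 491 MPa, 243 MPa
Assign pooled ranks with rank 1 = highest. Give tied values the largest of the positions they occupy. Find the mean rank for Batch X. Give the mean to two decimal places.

4.67

Sorted (descending): 549, 491, 417, 417, 243, 217
The 2 values of 417 occupy positions 3–4 → each gets rank 4.
Batch X values → pooled ranks: 417→4, 417→4, 217→6
Mean rank = (4 + 4 + 6) / 3 = 4.67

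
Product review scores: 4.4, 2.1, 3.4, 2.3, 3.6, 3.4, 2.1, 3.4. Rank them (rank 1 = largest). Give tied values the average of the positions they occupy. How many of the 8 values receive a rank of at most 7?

6

Sorted (descending): 4.4, 3.6, 3.4, 3.4, 3.4, 2.3, 2.1, 2.1
The 3 values of 3.4 occupy positions 3–5 → average rank 4.
The 2 values of 2.1 occupy positions 7–8 → average rank (7+8)/2 = 7.5.
Ranks ≤ 7: {1, 2, 4, 4, 4, 6} → 6 values.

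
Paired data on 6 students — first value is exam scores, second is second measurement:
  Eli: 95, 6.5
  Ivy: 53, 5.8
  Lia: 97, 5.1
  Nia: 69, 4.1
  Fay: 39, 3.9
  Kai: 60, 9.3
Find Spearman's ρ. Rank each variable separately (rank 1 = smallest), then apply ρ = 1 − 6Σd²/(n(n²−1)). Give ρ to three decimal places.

Ranks of variable 1: 5, 2, 6, 4, 1, 3
Ranks of variable 2: 5, 4, 3, 2, 1, 6
d = r₁ − r₂: 0, -2, 3, 2, 0, -3
d²: 0, 4, 9, 4, 0, 9; Σd² = 26
ρ = 1 − 6·26/(6·35) = 1 − 156/210 = 0.257

0.257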